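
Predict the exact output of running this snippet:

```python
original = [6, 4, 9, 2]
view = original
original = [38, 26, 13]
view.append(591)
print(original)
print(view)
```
[38, 26, 13]
[6, 4, 9, 2, 591]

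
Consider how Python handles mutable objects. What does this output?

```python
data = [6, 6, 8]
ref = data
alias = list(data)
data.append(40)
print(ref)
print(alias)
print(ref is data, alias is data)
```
[6, 6, 8, 40]
[6, 6, 8]
True False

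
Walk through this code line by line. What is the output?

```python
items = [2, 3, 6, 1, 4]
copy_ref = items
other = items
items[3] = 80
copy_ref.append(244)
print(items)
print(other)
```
[2, 3, 6, 80, 4, 244]
[2, 3, 6, 80, 4, 244]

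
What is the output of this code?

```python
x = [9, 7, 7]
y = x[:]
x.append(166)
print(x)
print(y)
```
[9, 7, 7, 166]
[9, 7, 7]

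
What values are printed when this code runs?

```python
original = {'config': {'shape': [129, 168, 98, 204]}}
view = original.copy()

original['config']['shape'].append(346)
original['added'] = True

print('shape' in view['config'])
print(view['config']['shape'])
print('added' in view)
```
True
[129, 168, 98, 204, 346]
False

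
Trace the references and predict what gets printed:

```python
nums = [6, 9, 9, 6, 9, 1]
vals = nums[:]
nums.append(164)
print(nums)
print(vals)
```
[6, 9, 9, 6, 9, 1, 164]
[6, 9, 9, 6, 9, 1]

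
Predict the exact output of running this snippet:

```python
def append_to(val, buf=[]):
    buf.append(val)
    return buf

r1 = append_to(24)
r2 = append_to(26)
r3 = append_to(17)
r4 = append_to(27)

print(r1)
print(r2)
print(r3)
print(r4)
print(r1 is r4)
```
[24, 26, 17, 27]
[24, 26, 17, 27]
[24, 26, 17, 27]
[24, 26, 17, 27]
True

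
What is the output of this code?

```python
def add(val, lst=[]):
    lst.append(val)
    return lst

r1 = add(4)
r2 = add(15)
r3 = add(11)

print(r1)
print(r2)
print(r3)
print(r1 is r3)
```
[4, 15, 11]
[4, 15, 11]
[4, 15, 11]
True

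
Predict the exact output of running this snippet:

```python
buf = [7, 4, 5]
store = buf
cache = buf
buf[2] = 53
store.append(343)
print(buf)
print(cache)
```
[7, 4, 53, 343]
[7, 4, 53, 343]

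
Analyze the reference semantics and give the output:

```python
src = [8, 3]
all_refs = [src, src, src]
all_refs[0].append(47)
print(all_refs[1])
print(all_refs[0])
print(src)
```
[8, 3, 47]
[8, 3, 47]
[8, 3, 47]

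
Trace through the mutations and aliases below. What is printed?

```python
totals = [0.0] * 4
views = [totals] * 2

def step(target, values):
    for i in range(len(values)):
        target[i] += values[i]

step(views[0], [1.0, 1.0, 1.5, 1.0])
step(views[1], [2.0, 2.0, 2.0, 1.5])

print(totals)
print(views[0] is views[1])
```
[3.0, 3.0, 3.5, 2.5]
True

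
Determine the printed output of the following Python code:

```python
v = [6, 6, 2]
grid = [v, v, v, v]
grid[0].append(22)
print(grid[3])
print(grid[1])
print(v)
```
[6, 6, 2, 22]
[6, 6, 2, 22]
[6, 6, 2, 22]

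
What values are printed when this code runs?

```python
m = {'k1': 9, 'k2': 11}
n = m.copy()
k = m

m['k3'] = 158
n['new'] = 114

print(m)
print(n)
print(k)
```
{'k1': 9, 'k2': 11, 'k3': 158}
{'k1': 9, 'k2': 11, 'new': 114}
{'k1': 9, 'k2': 11, 'k3': 158}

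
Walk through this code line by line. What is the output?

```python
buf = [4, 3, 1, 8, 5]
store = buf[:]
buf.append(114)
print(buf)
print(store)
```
[4, 3, 1, 8, 5, 114]
[4, 3, 1, 8, 5]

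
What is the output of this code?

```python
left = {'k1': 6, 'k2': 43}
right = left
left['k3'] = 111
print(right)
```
{'k1': 6, 'k2': 43, 'k3': 111}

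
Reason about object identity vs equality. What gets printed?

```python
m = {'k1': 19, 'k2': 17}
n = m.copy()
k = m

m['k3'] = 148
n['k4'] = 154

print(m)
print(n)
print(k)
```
{'k1': 19, 'k2': 17, 'k3': 148}
{'k1': 19, 'k2': 17, 'k4': 154}
{'k1': 19, 'k2': 17, 'k3': 148}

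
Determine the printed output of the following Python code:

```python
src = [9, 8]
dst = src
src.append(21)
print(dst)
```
[9, 8, 21]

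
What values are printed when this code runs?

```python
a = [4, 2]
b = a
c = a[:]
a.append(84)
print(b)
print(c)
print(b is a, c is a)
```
[4, 2, 84]
[4, 2]
True False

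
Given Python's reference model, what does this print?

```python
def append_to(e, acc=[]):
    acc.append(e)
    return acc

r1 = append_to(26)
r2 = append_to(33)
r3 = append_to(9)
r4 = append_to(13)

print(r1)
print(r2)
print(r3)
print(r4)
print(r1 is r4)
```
[26, 33, 9, 13]
[26, 33, 9, 13]
[26, 33, 9, 13]
[26, 33, 9, 13]
True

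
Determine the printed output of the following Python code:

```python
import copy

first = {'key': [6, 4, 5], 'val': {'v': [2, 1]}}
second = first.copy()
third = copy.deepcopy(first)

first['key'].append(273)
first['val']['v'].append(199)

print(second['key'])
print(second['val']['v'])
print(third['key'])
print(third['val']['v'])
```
[6, 4, 5, 273]
[2, 1, 199]
[6, 4, 5]
[2, 1]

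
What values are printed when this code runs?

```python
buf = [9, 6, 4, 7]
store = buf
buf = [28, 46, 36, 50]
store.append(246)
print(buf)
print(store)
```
[28, 46, 36, 50]
[9, 6, 4, 7, 246]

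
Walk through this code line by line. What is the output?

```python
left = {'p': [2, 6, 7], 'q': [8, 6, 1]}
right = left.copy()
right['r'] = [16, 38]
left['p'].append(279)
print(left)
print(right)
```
{'p': [2, 6, 7, 279], 'q': [8, 6, 1]}
{'p': [2, 6, 7, 279], 'q': [8, 6, 1], 'r': [16, 38]}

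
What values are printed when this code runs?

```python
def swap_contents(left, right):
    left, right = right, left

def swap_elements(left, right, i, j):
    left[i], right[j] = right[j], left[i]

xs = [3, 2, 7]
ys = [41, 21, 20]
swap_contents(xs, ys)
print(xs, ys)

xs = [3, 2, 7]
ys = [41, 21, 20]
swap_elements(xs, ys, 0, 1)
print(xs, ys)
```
[3, 2, 7] [41, 21, 20]
[21, 2, 7] [41, 3, 20]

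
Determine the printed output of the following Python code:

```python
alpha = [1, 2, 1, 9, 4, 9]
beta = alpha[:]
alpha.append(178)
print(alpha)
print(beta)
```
[1, 2, 1, 9, 4, 9, 178]
[1, 2, 1, 9, 4, 9]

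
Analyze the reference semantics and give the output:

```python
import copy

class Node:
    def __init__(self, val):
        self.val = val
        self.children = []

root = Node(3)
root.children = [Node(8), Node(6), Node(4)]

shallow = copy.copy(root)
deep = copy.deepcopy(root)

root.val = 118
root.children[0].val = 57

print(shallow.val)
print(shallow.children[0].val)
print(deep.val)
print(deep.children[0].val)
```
3
57
3
8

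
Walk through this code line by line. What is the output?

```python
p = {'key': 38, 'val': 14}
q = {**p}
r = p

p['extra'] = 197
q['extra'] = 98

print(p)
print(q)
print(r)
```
{'key': 38, 'val': 14, 'extra': 197}
{'key': 38, 'val': 14, 'extra': 98}
{'key': 38, 'val': 14, 'extra': 197}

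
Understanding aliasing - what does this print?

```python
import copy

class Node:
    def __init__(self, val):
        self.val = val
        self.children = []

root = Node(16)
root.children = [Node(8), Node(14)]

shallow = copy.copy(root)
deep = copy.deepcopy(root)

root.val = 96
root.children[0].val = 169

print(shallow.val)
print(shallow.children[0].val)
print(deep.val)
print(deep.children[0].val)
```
16
169
16
8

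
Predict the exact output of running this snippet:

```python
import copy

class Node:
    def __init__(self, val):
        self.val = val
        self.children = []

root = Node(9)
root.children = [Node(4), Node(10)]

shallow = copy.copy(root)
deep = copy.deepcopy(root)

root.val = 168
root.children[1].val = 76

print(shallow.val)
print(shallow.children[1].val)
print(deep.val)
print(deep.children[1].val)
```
9
76
9
10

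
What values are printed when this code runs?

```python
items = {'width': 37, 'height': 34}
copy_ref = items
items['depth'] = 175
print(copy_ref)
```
{'width': 37, 'height': 34, 'depth': 175}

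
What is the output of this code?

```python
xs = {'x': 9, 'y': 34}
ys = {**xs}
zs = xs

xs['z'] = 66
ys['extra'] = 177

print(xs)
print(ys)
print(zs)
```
{'x': 9, 'y': 34, 'z': 66}
{'x': 9, 'y': 34, 'extra': 177}
{'x': 9, 'y': 34, 'z': 66}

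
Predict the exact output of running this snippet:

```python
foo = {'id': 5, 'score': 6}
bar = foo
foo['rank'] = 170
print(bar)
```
{'id': 5, 'score': 6, 'rank': 170}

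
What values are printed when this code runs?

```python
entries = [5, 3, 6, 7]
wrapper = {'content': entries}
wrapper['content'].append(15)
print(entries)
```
[5, 3, 6, 7, 15]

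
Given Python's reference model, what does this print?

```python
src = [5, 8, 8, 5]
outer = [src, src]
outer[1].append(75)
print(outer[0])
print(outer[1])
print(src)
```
[5, 8, 8, 5, 75]
[5, 8, 8, 5, 75]
[5, 8, 8, 5, 75]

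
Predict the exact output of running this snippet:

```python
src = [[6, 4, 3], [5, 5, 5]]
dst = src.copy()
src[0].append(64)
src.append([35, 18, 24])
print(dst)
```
[[6, 4, 3, 64], [5, 5, 5]]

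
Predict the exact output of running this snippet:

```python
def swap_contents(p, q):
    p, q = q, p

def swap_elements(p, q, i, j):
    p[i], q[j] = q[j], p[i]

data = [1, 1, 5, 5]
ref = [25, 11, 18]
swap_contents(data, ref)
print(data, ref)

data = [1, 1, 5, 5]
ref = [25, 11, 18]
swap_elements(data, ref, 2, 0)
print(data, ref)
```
[1, 1, 5, 5] [25, 11, 18]
[1, 1, 25, 5] [5, 11, 18]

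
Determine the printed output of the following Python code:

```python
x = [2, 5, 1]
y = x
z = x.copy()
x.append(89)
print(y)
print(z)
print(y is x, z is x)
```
[2, 5, 1, 89]
[2, 5, 1]
True False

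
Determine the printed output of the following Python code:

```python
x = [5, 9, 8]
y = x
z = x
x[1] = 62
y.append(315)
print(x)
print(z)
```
[5, 62, 8, 315]
[5, 62, 8, 315]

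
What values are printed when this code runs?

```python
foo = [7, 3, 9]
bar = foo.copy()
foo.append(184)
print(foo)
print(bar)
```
[7, 3, 9, 184]
[7, 3, 9]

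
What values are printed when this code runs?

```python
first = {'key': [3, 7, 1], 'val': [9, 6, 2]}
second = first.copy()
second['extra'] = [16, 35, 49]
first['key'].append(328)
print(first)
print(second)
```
{'key': [3, 7, 1, 328], 'val': [9, 6, 2]}
{'key': [3, 7, 1, 328], 'val': [9, 6, 2], 'extra': [16, 35, 49]}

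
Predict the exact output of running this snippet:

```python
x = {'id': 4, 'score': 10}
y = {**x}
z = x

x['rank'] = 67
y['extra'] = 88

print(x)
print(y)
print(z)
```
{'id': 4, 'score': 10, 'rank': 67}
{'id': 4, 'score': 10, 'extra': 88}
{'id': 4, 'score': 10, 'rank': 67}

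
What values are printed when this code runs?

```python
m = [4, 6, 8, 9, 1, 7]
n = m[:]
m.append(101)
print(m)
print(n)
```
[4, 6, 8, 9, 1, 7, 101]
[4, 6, 8, 9, 1, 7]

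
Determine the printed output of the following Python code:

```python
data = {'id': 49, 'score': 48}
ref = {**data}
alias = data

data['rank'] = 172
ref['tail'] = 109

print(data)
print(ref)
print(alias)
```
{'id': 49, 'score': 48, 'rank': 172}
{'id': 49, 'score': 48, 'tail': 109}
{'id': 49, 'score': 48, 'rank': 172}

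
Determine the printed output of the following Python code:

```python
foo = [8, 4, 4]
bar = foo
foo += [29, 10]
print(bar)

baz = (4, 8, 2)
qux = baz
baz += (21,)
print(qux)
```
[8, 4, 4, 29, 10]
(4, 8, 2)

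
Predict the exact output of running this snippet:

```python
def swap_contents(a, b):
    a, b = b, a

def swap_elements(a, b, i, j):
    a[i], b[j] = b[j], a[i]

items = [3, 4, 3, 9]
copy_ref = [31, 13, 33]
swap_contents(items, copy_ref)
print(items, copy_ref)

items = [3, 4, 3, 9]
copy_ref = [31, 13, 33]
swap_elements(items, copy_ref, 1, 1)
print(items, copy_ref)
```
[3, 4, 3, 9] [31, 13, 33]
[3, 13, 3, 9] [31, 4, 33]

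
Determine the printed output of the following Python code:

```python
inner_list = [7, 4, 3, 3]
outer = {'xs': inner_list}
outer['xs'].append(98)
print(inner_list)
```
[7, 4, 3, 3, 98]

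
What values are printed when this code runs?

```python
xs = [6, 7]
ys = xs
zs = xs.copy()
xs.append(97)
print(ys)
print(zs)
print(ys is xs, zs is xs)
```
[6, 7, 97]
[6, 7]
True False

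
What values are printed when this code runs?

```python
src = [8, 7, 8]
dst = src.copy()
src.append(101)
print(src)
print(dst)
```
[8, 7, 8, 101]
[8, 7, 8]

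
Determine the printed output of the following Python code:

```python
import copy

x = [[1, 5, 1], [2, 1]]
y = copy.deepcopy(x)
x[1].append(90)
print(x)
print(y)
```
[[1, 5, 1], [2, 1, 90]]
[[1, 5, 1], [2, 1]]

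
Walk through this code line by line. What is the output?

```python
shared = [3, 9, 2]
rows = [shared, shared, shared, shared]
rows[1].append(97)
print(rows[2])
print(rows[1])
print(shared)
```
[3, 9, 2, 97]
[3, 9, 2, 97]
[3, 9, 2, 97]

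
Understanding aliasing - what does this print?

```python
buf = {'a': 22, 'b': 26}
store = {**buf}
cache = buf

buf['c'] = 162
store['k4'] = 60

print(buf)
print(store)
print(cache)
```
{'a': 22, 'b': 26, 'c': 162}
{'a': 22, 'b': 26, 'k4': 60}
{'a': 22, 'b': 26, 'c': 162}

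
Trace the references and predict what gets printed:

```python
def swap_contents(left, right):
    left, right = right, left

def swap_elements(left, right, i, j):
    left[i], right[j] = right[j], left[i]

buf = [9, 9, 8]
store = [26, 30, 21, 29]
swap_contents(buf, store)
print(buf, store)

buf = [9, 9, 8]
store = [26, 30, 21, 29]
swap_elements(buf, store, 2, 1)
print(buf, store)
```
[9, 9, 8] [26, 30, 21, 29]
[9, 9, 30] [26, 8, 21, 29]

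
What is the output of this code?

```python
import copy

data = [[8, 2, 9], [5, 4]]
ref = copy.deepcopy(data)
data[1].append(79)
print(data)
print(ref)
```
[[8, 2, 9], [5, 4, 79]]
[[8, 2, 9], [5, 4]]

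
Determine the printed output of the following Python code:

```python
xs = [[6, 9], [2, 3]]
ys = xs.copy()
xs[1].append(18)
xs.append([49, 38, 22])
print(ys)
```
[[6, 9], [2, 3, 18]]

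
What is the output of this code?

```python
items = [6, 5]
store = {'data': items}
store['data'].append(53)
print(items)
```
[6, 5, 53]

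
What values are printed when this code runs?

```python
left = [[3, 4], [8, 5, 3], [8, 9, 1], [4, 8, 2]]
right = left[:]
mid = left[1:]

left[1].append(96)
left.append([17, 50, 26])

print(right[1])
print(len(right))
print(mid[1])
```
[8, 5, 3, 96]
4
[8, 9, 1]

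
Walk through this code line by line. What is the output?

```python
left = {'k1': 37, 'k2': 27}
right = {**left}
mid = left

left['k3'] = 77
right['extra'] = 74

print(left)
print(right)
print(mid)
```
{'k1': 37, 'k2': 27, 'k3': 77}
{'k1': 37, 'k2': 27, 'extra': 74}
{'k1': 37, 'k2': 27, 'k3': 77}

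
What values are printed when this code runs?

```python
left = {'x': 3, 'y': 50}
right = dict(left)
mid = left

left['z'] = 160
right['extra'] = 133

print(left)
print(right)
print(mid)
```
{'x': 3, 'y': 50, 'z': 160}
{'x': 3, 'y': 50, 'extra': 133}
{'x': 3, 'y': 50, 'z': 160}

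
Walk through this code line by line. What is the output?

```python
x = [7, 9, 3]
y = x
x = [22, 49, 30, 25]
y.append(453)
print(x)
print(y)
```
[22, 49, 30, 25]
[7, 9, 3, 453]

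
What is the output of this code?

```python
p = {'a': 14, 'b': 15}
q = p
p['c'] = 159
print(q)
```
{'a': 14, 'b': 15, 'c': 159}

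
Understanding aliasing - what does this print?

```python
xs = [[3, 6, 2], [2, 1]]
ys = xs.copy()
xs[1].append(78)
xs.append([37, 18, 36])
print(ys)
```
[[3, 6, 2], [2, 1, 78]]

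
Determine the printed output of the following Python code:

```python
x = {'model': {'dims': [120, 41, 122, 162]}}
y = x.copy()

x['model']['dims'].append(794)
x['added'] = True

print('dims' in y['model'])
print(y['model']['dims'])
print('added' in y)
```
True
[120, 41, 122, 162, 794]
False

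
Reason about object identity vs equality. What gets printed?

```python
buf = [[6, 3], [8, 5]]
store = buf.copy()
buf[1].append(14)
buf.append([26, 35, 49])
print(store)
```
[[6, 3], [8, 5, 14]]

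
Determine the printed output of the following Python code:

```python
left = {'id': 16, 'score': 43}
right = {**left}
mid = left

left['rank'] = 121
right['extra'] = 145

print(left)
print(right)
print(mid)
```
{'id': 16, 'score': 43, 'rank': 121}
{'id': 16, 'score': 43, 'extra': 145}
{'id': 16, 'score': 43, 'rank': 121}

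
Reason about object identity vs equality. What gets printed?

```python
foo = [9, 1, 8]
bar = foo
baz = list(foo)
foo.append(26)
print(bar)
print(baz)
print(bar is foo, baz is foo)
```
[9, 1, 8, 26]
[9, 1, 8]
True False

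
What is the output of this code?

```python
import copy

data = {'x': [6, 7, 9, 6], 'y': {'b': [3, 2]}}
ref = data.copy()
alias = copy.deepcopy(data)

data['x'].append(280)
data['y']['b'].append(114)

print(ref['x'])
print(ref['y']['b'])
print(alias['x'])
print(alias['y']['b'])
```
[6, 7, 9, 6, 280]
[3, 2, 114]
[6, 7, 9, 6]
[3, 2]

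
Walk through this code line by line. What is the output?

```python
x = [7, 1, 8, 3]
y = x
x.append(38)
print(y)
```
[7, 1, 8, 3, 38]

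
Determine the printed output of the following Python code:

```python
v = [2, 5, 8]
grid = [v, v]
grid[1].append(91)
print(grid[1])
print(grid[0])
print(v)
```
[2, 5, 8, 91]
[2, 5, 8, 91]
[2, 5, 8, 91]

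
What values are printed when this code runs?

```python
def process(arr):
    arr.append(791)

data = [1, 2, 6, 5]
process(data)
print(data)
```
[1, 2, 6, 5, 791]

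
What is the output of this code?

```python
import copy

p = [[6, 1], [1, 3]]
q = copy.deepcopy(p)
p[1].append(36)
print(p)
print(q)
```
[[6, 1], [1, 3, 36]]
[[6, 1], [1, 3]]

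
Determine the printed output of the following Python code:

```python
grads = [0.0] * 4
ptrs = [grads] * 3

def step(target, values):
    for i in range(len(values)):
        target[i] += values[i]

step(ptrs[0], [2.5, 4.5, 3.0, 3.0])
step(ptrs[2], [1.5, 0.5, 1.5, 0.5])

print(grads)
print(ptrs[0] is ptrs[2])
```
[4.0, 5.0, 4.5, 3.5]
True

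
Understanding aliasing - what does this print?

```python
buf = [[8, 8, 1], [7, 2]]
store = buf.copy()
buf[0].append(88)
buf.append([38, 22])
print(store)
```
[[8, 8, 1, 88], [7, 2]]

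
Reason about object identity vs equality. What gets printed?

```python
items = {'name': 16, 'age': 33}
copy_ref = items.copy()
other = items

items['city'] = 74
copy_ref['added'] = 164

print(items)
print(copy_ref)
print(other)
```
{'name': 16, 'age': 33, 'city': 74}
{'name': 16, 'age': 33, 'added': 164}
{'name': 16, 'age': 33, 'city': 74}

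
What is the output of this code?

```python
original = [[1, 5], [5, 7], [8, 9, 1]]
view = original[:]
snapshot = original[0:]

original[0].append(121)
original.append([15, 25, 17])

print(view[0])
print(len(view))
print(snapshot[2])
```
[1, 5, 121]
3
[8, 9, 1]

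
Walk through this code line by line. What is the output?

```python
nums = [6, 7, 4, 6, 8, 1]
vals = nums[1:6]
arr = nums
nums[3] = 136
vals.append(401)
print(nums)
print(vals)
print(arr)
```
[6, 7, 4, 136, 8, 1]
[7, 4, 6, 8, 1, 401]
[6, 7, 4, 136, 8, 1]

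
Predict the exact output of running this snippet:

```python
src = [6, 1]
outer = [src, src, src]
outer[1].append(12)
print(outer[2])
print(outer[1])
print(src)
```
[6, 1, 12]
[6, 1, 12]
[6, 1, 12]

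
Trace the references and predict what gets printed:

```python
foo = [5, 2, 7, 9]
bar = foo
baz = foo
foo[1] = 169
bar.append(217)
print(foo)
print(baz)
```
[5, 169, 7, 9, 217]
[5, 169, 7, 9, 217]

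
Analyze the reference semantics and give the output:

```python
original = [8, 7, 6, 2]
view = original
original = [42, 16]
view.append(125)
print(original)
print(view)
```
[42, 16]
[8, 7, 6, 2, 125]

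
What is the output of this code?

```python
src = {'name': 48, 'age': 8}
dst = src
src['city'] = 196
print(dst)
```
{'name': 48, 'age': 8, 'city': 196}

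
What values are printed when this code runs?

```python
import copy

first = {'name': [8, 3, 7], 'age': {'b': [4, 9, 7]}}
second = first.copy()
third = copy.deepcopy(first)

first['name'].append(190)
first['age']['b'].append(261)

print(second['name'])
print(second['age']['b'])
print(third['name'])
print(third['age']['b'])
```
[8, 3, 7, 190]
[4, 9, 7, 261]
[8, 3, 7]
[4, 9, 7]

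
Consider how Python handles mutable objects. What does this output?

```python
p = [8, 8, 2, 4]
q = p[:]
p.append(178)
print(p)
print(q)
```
[8, 8, 2, 4, 178]
[8, 8, 2, 4]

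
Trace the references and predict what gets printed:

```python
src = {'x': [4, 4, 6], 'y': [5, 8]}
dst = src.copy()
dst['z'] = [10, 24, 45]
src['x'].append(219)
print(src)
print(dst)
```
{'x': [4, 4, 6, 219], 'y': [5, 8]}
{'x': [4, 4, 6, 219], 'y': [5, 8], 'z': [10, 24, 45]}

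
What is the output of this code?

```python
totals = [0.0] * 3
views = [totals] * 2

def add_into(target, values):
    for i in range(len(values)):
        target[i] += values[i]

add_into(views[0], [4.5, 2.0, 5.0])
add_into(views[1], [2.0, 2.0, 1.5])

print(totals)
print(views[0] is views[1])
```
[6.5, 4.0, 6.5]
True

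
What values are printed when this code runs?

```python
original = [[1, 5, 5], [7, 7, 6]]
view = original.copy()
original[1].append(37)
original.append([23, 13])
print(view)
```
[[1, 5, 5], [7, 7, 6, 37]]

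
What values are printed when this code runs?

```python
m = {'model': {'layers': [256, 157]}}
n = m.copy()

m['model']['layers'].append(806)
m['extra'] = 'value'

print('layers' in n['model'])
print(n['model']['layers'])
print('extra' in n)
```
True
[256, 157, 806]
False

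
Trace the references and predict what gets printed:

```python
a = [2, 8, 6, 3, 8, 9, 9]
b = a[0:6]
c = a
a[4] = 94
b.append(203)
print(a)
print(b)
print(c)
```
[2, 8, 6, 3, 94, 9, 9]
[2, 8, 6, 3, 8, 9, 203]
[2, 8, 6, 3, 94, 9, 9]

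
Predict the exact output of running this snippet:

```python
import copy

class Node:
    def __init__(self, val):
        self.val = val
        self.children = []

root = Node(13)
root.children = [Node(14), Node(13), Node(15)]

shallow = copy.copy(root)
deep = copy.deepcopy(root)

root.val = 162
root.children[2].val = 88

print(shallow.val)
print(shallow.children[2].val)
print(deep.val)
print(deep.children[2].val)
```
13
88
13
15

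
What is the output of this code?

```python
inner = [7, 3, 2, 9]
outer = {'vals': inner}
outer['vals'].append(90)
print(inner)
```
[7, 3, 2, 9, 90]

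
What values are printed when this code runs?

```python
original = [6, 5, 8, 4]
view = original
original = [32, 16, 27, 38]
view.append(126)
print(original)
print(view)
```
[32, 16, 27, 38]
[6, 5, 8, 4, 126]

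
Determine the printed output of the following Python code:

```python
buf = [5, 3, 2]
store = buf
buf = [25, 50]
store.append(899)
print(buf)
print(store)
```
[25, 50]
[5, 3, 2, 899]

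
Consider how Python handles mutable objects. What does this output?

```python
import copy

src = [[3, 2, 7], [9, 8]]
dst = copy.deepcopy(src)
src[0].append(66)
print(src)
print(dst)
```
[[3, 2, 7, 66], [9, 8]]
[[3, 2, 7], [9, 8]]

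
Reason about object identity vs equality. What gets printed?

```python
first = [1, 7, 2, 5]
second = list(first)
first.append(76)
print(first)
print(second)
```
[1, 7, 2, 5, 76]
[1, 7, 2, 5]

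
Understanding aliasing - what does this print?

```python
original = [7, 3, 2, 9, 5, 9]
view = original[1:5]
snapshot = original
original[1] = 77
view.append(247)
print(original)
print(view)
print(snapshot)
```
[7, 77, 2, 9, 5, 9]
[3, 2, 9, 5, 247]
[7, 77, 2, 9, 5, 9]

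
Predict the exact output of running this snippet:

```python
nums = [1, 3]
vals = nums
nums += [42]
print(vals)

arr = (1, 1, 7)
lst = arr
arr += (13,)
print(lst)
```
[1, 3, 42]
(1, 1, 7)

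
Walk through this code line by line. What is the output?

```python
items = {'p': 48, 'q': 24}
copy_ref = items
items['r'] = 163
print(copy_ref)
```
{'p': 48, 'q': 24, 'r': 163}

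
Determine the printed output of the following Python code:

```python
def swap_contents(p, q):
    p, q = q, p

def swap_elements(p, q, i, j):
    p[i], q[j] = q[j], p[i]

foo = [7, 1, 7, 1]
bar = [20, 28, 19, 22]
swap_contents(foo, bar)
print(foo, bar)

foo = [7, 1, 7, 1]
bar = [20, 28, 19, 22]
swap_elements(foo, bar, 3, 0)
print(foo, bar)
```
[7, 1, 7, 1] [20, 28, 19, 22]
[7, 1, 7, 20] [1, 28, 19, 22]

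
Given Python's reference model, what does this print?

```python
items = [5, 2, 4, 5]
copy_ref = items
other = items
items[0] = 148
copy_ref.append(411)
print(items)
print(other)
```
[148, 2, 4, 5, 411]
[148, 2, 4, 5, 411]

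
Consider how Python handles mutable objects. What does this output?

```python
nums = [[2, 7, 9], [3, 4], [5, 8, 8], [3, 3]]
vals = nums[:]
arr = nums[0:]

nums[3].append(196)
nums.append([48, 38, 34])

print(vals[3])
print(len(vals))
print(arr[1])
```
[3, 3, 196]
4
[3, 4]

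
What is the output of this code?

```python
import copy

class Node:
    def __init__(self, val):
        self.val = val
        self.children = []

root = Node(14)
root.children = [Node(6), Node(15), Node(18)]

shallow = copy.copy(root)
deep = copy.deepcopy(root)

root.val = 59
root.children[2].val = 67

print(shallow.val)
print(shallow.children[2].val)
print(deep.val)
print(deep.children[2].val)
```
14
67
14
18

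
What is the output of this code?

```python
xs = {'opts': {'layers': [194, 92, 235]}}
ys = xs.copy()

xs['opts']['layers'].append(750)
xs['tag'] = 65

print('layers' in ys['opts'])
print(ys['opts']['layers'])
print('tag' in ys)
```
True
[194, 92, 235, 750]
False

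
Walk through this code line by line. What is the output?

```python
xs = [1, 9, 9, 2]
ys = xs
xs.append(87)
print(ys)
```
[1, 9, 9, 2, 87]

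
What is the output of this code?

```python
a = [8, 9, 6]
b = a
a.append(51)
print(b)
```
[8, 9, 6, 51]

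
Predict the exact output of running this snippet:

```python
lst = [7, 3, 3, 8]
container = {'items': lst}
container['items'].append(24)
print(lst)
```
[7, 3, 3, 8, 24]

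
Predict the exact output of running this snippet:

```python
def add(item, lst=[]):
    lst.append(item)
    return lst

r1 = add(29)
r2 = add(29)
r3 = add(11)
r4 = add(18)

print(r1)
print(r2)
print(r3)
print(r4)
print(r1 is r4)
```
[29, 29, 11, 18]
[29, 29, 11, 18]
[29, 29, 11, 18]
[29, 29, 11, 18]
True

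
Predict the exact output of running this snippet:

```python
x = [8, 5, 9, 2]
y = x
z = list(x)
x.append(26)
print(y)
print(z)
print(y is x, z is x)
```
[8, 5, 9, 2, 26]
[8, 5, 9, 2]
True False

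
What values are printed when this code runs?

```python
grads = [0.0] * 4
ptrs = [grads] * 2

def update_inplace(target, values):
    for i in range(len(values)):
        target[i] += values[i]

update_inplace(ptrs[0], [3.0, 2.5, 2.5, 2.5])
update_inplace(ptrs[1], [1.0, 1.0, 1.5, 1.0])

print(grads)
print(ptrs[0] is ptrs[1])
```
[4.0, 3.5, 4.0, 3.5]
True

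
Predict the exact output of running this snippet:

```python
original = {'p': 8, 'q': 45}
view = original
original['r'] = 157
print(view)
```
{'p': 8, 'q': 45, 'r': 157}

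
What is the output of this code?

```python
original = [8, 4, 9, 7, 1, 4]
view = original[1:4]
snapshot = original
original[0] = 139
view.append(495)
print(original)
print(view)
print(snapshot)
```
[139, 4, 9, 7, 1, 4]
[4, 9, 7, 495]
[139, 4, 9, 7, 1, 4]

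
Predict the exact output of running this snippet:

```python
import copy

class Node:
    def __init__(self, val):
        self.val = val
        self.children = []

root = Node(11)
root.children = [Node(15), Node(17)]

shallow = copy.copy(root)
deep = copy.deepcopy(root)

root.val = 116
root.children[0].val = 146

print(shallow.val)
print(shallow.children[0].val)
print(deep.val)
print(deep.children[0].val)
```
11
146
11
15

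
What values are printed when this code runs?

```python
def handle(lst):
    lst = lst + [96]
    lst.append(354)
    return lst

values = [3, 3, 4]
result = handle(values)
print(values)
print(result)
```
[3, 3, 4]
[3, 3, 4, 96, 354]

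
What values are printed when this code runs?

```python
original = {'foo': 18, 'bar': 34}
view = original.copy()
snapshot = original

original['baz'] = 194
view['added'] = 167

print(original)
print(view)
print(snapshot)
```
{'foo': 18, 'bar': 34, 'baz': 194}
{'foo': 18, 'bar': 34, 'added': 167}
{'foo': 18, 'bar': 34, 'baz': 194}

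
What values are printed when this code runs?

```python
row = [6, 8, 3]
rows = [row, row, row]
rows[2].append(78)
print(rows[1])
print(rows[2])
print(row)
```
[6, 8, 3, 78]
[6, 8, 3, 78]
[6, 8, 3, 78]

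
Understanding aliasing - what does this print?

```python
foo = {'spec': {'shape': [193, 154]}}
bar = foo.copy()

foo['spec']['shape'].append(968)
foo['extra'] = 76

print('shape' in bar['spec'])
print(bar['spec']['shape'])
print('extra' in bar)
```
True
[193, 154, 968]
False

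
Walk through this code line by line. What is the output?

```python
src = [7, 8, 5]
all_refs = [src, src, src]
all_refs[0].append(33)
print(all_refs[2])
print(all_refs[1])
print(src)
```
[7, 8, 5, 33]
[7, 8, 5, 33]
[7, 8, 5, 33]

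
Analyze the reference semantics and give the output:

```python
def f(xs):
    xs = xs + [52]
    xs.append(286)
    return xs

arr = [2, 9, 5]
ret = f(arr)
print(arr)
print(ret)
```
[2, 9, 5]
[2, 9, 5, 52, 286]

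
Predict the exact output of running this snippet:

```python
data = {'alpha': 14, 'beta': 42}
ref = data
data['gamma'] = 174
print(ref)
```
{'alpha': 14, 'beta': 42, 'gamma': 174}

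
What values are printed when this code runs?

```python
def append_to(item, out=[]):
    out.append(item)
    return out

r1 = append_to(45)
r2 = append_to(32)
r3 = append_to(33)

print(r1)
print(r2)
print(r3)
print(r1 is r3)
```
[45, 32, 33]
[45, 32, 33]
[45, 32, 33]
True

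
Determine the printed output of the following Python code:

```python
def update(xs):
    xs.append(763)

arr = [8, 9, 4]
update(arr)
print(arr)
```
[8, 9, 4, 763]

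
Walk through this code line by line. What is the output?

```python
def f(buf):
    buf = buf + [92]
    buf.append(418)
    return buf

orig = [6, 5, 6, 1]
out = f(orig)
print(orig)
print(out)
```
[6, 5, 6, 1]
[6, 5, 6, 1, 92, 418]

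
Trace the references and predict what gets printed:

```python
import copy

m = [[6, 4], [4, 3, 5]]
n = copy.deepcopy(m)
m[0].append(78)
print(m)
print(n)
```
[[6, 4, 78], [4, 3, 5]]
[[6, 4], [4, 3, 5]]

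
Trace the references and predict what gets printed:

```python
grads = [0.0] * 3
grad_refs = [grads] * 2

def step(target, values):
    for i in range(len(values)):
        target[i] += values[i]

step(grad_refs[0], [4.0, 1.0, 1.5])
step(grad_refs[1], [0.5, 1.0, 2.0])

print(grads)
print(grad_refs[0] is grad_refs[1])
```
[4.5, 2.0, 3.5]
True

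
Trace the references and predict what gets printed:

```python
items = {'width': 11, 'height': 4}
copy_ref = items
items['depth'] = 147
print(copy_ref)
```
{'width': 11, 'height': 4, 'depth': 147}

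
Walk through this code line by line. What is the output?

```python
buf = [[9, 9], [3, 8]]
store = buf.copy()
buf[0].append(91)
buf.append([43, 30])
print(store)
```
[[9, 9, 91], [3, 8]]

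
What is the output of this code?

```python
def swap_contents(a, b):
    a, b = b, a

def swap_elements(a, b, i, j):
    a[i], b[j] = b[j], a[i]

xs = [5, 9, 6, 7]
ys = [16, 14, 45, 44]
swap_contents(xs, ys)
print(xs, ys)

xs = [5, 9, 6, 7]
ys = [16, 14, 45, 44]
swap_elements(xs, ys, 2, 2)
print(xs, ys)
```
[5, 9, 6, 7] [16, 14, 45, 44]
[5, 9, 45, 7] [16, 14, 6, 44]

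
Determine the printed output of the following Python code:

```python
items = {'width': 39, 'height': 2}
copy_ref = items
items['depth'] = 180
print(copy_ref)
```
{'width': 39, 'height': 2, 'depth': 180}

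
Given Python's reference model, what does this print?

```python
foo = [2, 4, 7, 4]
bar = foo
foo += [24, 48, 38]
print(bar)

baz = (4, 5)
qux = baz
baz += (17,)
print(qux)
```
[2, 4, 7, 4, 24, 48, 38]
(4, 5)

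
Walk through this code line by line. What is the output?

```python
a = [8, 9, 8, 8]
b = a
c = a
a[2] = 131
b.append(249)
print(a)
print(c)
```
[8, 9, 131, 8, 249]
[8, 9, 131, 8, 249]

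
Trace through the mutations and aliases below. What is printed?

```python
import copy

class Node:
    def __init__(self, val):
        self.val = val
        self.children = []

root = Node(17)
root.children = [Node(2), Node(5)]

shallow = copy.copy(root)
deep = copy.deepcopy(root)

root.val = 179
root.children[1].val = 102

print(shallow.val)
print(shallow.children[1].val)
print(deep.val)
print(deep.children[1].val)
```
17
102
17
5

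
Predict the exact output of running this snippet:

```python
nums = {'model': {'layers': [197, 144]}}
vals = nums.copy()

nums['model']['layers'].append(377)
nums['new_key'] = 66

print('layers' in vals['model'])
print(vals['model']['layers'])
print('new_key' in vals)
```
True
[197, 144, 377]
False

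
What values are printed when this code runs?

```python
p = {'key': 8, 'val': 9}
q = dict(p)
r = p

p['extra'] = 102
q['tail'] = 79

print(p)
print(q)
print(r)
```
{'key': 8, 'val': 9, 'extra': 102}
{'key': 8, 'val': 9, 'tail': 79}
{'key': 8, 'val': 9, 'extra': 102}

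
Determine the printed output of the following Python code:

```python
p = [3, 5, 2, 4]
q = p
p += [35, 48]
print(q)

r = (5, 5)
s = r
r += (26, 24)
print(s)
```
[3, 5, 2, 4, 35, 48]
(5, 5)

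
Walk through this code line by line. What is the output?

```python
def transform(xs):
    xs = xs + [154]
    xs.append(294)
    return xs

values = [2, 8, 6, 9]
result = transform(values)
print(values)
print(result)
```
[2, 8, 6, 9]
[2, 8, 6, 9, 154, 294]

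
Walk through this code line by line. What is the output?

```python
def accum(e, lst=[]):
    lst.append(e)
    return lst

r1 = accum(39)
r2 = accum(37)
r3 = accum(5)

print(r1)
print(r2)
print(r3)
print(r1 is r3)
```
[39, 37, 5]
[39, 37, 5]
[39, 37, 5]
True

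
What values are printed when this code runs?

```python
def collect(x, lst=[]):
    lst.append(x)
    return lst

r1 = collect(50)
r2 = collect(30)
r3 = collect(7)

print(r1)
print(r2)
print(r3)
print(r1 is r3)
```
[50, 30, 7]
[50, 30, 7]
[50, 30, 7]
True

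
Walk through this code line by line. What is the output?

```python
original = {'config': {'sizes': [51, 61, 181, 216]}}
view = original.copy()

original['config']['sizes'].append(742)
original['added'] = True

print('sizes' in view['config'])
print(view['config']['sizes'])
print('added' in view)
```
True
[51, 61, 181, 216, 742]
False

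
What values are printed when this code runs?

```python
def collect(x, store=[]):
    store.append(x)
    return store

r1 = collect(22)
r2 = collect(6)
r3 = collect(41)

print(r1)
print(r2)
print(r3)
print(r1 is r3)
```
[22, 6, 41]
[22, 6, 41]
[22, 6, 41]
True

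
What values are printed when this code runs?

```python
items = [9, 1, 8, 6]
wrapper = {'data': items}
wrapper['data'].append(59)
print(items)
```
[9, 1, 8, 6, 59]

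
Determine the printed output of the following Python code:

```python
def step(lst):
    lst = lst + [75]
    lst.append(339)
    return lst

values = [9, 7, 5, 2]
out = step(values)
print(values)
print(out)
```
[9, 7, 5, 2]
[9, 7, 5, 2, 75, 339]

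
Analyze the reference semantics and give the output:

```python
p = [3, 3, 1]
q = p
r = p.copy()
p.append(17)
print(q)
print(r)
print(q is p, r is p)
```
[3, 3, 1, 17]
[3, 3, 1]
True False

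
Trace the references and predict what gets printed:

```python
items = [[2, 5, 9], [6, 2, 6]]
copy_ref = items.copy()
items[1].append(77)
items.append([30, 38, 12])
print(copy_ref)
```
[[2, 5, 9], [6, 2, 6, 77]]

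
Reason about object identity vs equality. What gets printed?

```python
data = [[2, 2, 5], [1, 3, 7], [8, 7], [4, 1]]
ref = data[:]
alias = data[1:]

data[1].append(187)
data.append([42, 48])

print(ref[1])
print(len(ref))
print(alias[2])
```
[1, 3, 7, 187]
4
[4, 1]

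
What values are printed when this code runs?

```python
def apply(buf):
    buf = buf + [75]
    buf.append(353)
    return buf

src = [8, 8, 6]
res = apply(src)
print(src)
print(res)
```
[8, 8, 6]
[8, 8, 6, 75, 353]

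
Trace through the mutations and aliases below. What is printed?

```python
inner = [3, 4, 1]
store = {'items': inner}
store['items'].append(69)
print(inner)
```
[3, 4, 1, 69]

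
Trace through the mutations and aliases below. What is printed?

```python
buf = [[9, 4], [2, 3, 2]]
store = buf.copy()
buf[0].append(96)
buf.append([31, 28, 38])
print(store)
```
[[9, 4, 96], [2, 3, 2]]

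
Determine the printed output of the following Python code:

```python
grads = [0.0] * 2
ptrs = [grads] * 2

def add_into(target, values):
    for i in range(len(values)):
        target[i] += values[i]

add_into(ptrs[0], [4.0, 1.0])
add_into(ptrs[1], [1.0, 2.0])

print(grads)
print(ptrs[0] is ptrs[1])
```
[5.0, 3.0]
True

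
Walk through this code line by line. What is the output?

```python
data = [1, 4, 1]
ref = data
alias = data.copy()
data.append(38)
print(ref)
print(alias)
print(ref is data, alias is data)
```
[1, 4, 1, 38]
[1, 4, 1]
True False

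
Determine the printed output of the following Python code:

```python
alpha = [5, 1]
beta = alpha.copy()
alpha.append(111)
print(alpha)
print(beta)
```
[5, 1, 111]
[5, 1]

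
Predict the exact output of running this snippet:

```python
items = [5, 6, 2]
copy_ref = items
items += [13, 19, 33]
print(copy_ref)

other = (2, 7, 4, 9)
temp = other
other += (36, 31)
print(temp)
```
[5, 6, 2, 13, 19, 33]
(2, 7, 4, 9)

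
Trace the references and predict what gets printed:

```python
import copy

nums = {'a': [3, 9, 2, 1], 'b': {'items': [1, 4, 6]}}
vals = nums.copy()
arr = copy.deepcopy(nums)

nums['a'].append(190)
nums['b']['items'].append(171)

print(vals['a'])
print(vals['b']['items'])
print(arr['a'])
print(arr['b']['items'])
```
[3, 9, 2, 1, 190]
[1, 4, 6, 171]
[3, 9, 2, 1]
[1, 4, 6]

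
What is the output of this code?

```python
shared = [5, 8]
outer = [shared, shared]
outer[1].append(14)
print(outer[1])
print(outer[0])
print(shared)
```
[5, 8, 14]
[5, 8, 14]
[5, 8, 14]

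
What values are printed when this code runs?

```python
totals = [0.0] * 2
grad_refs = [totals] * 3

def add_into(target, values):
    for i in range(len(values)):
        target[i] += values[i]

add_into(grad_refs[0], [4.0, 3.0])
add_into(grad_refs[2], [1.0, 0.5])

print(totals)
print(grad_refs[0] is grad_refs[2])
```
[5.0, 3.5]
True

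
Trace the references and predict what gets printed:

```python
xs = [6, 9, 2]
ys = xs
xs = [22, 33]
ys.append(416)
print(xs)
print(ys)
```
[22, 33]
[6, 9, 2, 416]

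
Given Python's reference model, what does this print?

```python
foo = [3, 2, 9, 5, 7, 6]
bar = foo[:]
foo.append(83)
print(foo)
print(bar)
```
[3, 2, 9, 5, 7, 6, 83]
[3, 2, 9, 5, 7, 6]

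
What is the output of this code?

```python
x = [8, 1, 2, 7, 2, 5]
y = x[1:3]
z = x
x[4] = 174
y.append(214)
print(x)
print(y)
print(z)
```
[8, 1, 2, 7, 174, 5]
[1, 2, 214]
[8, 1, 2, 7, 174, 5]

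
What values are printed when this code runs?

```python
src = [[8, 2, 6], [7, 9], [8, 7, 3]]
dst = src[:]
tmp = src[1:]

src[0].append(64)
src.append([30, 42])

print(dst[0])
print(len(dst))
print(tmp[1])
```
[8, 2, 6, 64]
3
[8, 7, 3]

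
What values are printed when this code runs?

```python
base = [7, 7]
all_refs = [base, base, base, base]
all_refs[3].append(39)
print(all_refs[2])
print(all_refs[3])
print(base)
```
[7, 7, 39]
[7, 7, 39]
[7, 7, 39]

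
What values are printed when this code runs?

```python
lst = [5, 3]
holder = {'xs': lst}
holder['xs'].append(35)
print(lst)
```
[5, 3, 35]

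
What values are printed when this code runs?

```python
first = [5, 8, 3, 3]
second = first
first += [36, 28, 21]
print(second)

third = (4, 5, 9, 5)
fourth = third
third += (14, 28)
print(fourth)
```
[5, 8, 3, 3, 36, 28, 21]
(4, 5, 9, 5)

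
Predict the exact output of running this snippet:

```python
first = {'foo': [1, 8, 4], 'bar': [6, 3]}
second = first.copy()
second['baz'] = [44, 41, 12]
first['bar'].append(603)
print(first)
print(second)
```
{'foo': [1, 8, 4], 'bar': [6, 3, 603]}
{'foo': [1, 8, 4], 'bar': [6, 3, 603], 'baz': [44, 41, 12]}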